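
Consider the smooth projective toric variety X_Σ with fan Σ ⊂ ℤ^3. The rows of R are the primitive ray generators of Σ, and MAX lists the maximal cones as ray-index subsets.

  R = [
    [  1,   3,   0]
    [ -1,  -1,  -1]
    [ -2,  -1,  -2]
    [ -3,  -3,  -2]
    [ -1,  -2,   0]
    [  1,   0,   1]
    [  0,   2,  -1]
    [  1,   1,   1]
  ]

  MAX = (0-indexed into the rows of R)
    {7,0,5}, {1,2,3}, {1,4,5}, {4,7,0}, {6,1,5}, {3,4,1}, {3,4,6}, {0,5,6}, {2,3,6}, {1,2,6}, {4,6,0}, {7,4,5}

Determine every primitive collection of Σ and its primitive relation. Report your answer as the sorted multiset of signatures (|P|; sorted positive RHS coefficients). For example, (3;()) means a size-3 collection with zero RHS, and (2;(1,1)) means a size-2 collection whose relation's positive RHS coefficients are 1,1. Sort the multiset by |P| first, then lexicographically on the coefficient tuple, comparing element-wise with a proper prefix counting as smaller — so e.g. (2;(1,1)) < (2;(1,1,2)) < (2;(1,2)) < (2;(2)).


|primitive collections| = 14. Relations:

  • {1,7}:  v_{1} + v_{7} = 0  →  sig = (2;())
  • {0,1}:  v_{0} + v_{1} = v_{6}  →  sig = (2;(1))
  • {2,4}:  v_{2} + v_{4} = v_{3}  →  sig = (2;(1))
  • {2,5}:  v_{2} + v_{5} = v_{1}  →  sig = (2;(1))
  • {6,7}:  v_{6} + v_{7} = v_{0}  →  sig = (2;(1))
  • {2,7}:  v_{2} + v_{7} = v_{4} + v_{6}  →  sig = (2;(1,1))
  • {3,5}:  v_{3} + v_{5} = v_{1} + v_{4}  →  sig = (2;(1,1))
  • {0,2}:  v_{0} + v_{2} = v_{4} + 2·v_{6}  →  sig = (2;(1,2))
  • {3,7}:  v_{3} + v_{7} = 2·v_{4} + v_{6}  →  sig = (2;(1,2))
  • {0,3}:  v_{0} + v_{3} = 2·v_{4} + 2·v_{6}  →  sig = (2;(2,2))
  • {4,5,6}:  v_{4} + v_{5} + v_{6} = 0  →  sig = (3;())
  • {0,4,5}:  v_{0} + v_{4} + v_{5} = v_{7}  →  sig = (3;(1))
  • {1,4,6}:  v_{1} + v_{4} + v_{6} = v_{2}  →  sig = (3;(1))
  • {1,3,6}:  v_{1} + v_{3} + v_{6} = 2·v_{2}  →  sig = (3;(2))

Sorted signature multiset PRS(X):
    |P|=2: 10 collections, coeffs (), (1), (1), (1), (1), (1,1), (1,1), (1,2), (1,2), (2,2)
    |P|=3: 4 collections, coeffs (), (1), (1), (2)


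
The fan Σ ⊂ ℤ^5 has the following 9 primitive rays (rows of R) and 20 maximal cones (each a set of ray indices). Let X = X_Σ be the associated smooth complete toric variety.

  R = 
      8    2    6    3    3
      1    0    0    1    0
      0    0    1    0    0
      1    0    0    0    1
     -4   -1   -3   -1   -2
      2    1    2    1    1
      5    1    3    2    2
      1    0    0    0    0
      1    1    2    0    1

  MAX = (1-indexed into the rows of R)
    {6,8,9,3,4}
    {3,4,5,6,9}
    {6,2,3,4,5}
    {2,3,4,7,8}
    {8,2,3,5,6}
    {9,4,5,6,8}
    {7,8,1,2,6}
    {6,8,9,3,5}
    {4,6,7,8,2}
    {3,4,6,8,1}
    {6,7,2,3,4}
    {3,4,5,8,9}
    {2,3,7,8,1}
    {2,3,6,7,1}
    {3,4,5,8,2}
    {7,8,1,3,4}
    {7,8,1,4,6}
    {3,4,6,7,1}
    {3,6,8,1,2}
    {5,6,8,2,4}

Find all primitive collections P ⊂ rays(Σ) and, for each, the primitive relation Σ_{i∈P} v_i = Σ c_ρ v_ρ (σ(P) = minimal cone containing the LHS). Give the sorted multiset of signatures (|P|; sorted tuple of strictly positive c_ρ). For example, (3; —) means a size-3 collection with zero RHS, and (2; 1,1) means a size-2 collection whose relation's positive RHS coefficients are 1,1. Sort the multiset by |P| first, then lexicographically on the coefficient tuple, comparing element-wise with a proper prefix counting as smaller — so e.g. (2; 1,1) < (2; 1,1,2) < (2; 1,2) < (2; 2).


Σ has 9 primitive collections:

  • {2,9}:  v_{2} + v_{9} = v_{6}  →  sig = (2; 1)
  • {5,7}:  v_{5} + v_{7} = v_{2}  →  sig = (2; 1)
  • {1,5}:  v_{1} + v_{5} = v_{2} + v_{3} + v_{6} + v_{8}  →  sig = (2; 1,1,1,1)
  • {7,9}:  v_{7} + v_{9} = v_{3} + v_{4} + 2·v_{6} + v_{8}  →  sig = (2; 1,1,1,2)
  • {1,9}:  v_{1} + v_{9} = 2·v_{3} + v_{4} + 3·v_{6} + 2·v_{8}  →  sig = (2; 1,2,2,3)
  • {1,2,4}:  v_{1} + v_{2} + v_{4} = 2·v_{7}  →  sig = (3; 2)
  • {3,6,7,8}:  v_{3} + v_{6} + v_{7} + v_{8} = v_{1}  →  sig = (4; 1)
  • {3,4,5,6,8}:  v_{3} + v_{4} + v_{5} + v_{6} + v_{8} = 0  →  sig = (5; —)
  • {2,3,4,6,8}:  v_{2} + v_{3} + v_{4} + v_{6} + v_{8} = v_{7}  →  sig = (5; 1)

Sorted signature multiset PRS(X):
    |P|=2: 5 collections, coeffs (1), (1), (1,1,1,1), (1,1,1,2), (1,2,2,3)
    |P|=3: 1 collection, coeffs (2)
    |P|=4: 1 collection, coeffs (1)
    |P|=5: 2 collections, coeffs (), (1)


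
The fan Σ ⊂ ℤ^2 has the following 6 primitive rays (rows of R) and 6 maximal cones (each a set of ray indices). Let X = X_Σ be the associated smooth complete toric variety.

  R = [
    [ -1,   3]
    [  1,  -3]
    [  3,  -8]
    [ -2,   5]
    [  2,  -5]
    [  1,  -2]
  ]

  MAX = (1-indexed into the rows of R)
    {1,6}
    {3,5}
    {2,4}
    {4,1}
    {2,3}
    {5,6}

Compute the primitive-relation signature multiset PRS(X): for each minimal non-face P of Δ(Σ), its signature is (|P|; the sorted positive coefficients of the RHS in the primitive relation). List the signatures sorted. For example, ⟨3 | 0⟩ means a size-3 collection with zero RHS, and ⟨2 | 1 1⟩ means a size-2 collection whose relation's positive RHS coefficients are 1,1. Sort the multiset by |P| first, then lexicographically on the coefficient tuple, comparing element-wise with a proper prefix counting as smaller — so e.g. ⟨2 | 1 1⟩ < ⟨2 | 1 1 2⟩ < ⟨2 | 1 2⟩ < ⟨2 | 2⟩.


Primitive collections (9):

  • {1,2}:  v_{1} + v_{2} = 0  so sig = ⟨2 | 0⟩
  • {4,5}:  v_{4} + v_{5} = 0  so sig = ⟨2 | 0⟩
  • {1,3}:  v_{1} + v_{3} = v_{5}  so sig = ⟨2 | 1⟩
  • {1,5}:  v_{1} + v_{5} = v_{6}  so sig = ⟨2 | 1⟩
  • {2,5}:  v_{2} + v_{5} = v_{3}  so sig = ⟨2 | 1⟩
  • {2,6}:  v_{2} + v_{6} = v_{5}  so sig = ⟨2 | 1⟩
  • {3,4}:  v_{3} + v_{4} = v_{2}  so sig = ⟨2 | 1⟩
  • {4,6}:  v_{4} + v_{6} = v_{1}  so sig = ⟨2 | 1⟩
  • {3,6}:  v_{3} + v_{6} = 2·v_{5}  so sig = ⟨2 | 2⟩

Sorted signature multiset PRS(X):
    |P|=2: 9 collections, coeffs (), (), (1), (1), (1), (1), (1), (1), (2)


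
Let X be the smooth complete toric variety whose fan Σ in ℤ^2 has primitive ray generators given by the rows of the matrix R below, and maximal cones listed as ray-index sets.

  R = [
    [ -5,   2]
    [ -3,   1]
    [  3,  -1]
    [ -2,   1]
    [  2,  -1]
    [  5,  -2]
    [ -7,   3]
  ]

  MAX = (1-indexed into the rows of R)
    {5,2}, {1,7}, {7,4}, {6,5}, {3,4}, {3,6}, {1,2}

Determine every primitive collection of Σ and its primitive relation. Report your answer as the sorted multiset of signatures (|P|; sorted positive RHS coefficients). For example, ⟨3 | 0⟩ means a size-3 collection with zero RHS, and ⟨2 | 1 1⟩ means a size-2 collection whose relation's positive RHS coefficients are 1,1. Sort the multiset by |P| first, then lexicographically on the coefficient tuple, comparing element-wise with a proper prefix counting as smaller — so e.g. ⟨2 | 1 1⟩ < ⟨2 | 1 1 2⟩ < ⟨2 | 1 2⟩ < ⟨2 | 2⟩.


Minimal non-faces — 14 found among 7 rays, 7 max cones:

  {1,6}:  v_{1} + v_{6} = 0  so sig = ⟨2 | 0⟩
  {2,3}:  v_{2} + v_{3} = 0  so sig = ⟨2 | 0⟩
  {4,5}:  v_{4} + v_{5} = 0  so sig = ⟨2 | 0⟩
  {1,3}:  v_{1} + v_{3} = v_{4}  so sig = ⟨2 | 1⟩
  {1,4}:  v_{1} + v_{4} = v_{7}  so sig = ⟨2 | 1⟩
  {1,5}:  v_{1} + v_{5} = v_{2}  so sig = ⟨2 | 1⟩
  {2,4}:  v_{2} + v_{4} = v_{1}  so sig = ⟨2 | 1⟩
  {2,6}:  v_{2} + v_{6} = v_{5}  so sig = ⟨2 | 1⟩
  {3,5}:  v_{3} + v_{5} = v_{6}  so sig = ⟨2 | 1⟩
  {4,6}:  v_{4} + v_{6} = v_{3}  so sig = ⟨2 | 1⟩
  {5,7}:  v_{5} + v_{7} = v_{1}  so sig = ⟨2 | 1⟩
  {6,7}:  v_{6} + v_{7} = v_{4}  so sig = ⟨2 | 1⟩
  {2,7}:  v_{2} + v_{7} = 2·v_{1}  so sig = ⟨2 | 2⟩
  {3,7}:  v_{3} + v_{7} = 2·v_{4}  so sig = ⟨2 | 2⟩

Sorted signature multiset PRS(X):
    ⟨2 | 0⟩
    ⟨2 | 0⟩
    ⟨2 | 0⟩
    ⟨2 | 1⟩
    ⟨2 | 1⟩
    ⟨2 | 1⟩
    ⟨2 | 1⟩
    ⟨2 | 1⟩
    ⟨2 | 1⟩
    ⟨2 | 1⟩
    ⟨2 | 1⟩
    ⟨2 | 1⟩
    ⟨2 | 2⟩
    ⟨2 | 2⟩


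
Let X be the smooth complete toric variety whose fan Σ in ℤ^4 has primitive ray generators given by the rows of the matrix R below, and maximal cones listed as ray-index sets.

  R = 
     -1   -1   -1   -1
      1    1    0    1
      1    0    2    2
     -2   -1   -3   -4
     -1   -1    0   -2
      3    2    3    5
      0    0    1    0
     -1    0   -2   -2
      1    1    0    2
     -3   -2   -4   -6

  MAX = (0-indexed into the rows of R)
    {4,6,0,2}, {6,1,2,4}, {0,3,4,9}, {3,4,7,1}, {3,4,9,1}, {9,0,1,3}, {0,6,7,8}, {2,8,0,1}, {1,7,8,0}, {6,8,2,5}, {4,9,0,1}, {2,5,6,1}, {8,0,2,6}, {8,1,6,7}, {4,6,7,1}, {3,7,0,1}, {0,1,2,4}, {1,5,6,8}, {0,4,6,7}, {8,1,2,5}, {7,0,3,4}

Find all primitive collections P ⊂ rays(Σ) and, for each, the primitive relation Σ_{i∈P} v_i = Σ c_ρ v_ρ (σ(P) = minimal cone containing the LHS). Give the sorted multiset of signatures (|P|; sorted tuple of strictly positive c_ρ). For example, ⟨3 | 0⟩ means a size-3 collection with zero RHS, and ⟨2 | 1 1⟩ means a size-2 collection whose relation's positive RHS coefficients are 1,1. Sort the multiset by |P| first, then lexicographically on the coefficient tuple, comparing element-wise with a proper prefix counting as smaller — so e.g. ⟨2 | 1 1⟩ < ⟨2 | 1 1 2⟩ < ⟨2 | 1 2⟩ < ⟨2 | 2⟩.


Primitive collections (18):

  {2,7}:  v_{2} + v_{7} = 0  so sig = ⟨2 | 0⟩
  {4,8}:  v_{4} + v_{8} = 0  so sig = ⟨2 | 0⟩
  {3,5}:  v_{3} + v_{5} = v_{1}  so sig = ⟨2 | 1⟩
  {0,5}:  v_{0} + v_{5} = v_{2} + v_{8}  so sig = ⟨2 | 1 1⟩
  {3,6}:  v_{3} + v_{6} = v_{4} + v_{7}  so sig = ⟨2 | 1 1⟩
  {6,9}:  v_{6} + v_{9} = v_{3} + v_{4}  so sig = ⟨2 | 1 1⟩
  {2,3}:  v_{2} + v_{3} = v_{0} + v_{1} + v_{4}  so sig = ⟨2 | 1 1 1⟩
  {3,8}:  v_{3} + v_{8} = v_{0} + v_{1} + v_{7}  so sig = ⟨2 | 1 1 1⟩
  {4,5}:  v_{4} + v_{5} = v_{1} + v_{2} + v_{6}  so sig = ⟨2 | 1 1 1⟩
  {5,7}:  v_{5} + v_{7} = v_{1} + v_{6} + v_{8}  so sig = ⟨2 | 1 1 1⟩
  {8,9}:  v_{8} + v_{9} = v_{0} + v_{1} + v_{3}  so sig = ⟨2 | 1 1 1⟩
  {5,9}:  v_{5} + v_{9} = v_{0} + 2·v_{1} + v_{4}  so sig = ⟨2 | 1 1 2⟩
  {7,9}:  v_{7} + v_{9} = 2·v_{3}  so sig = ⟨2 | 2⟩
  {2,9}:  v_{2} + v_{9} = 2·v_{0} + 2·v_{1} + 2·v_{4}  so sig = ⟨2 | 2 2 2⟩
  {0,1,6}:  v_{0} + v_{1} + v_{6} = 0  so sig = ⟨3 | 0⟩
  {0,1,3,4}:  v_{0} + v_{1} + v_{3} + v_{4} = v_{9}  so sig = ⟨4 | 1⟩
  {0,1,4,7}:  v_{0} + v_{1} + v_{4} + v_{7} = v_{3}  so sig = ⟨4 | 1⟩
  {1,2,6,8}:  v_{1} + v_{2} + v_{6} + v_{8} = v_{5}  so sig = ⟨4 | 1⟩

Signatures (|P|; sorted positive RHS coefficients), sorted:
    |P|=2: 14 collections, coeffs (), (), (1), (1,1), (1,1), (1,1), (1,1,1), (1,1,1), (1,1,1), (1,1,1), (1,1,1), (1,1,2), (2), (2,2,2)
    |P|=3: 1 collection, coeffs ()
    |P|=4: 3 collections, coeffs (1), (1), (1)


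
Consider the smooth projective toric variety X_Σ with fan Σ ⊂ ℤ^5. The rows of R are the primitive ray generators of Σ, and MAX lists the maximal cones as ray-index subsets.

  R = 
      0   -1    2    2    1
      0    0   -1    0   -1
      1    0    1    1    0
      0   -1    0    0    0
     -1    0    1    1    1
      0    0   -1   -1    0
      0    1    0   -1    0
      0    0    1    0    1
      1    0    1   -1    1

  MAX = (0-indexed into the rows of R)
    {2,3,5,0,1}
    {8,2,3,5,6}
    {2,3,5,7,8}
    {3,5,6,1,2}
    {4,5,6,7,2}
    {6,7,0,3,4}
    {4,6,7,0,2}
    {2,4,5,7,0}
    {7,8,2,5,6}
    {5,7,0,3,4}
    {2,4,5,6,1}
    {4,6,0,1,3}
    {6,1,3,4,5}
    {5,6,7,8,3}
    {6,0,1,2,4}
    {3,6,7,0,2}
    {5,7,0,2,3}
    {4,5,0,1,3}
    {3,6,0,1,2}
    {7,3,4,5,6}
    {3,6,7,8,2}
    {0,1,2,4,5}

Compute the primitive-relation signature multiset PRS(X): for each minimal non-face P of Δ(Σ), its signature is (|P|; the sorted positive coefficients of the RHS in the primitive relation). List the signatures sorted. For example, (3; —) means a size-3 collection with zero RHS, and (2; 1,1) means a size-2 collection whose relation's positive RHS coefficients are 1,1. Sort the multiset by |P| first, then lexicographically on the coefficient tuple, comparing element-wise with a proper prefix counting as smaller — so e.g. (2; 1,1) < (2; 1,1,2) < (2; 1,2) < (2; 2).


Σ has 7 primitive collections:

  • {1,7}:  v_{1} + v_{7} = 0  ⟹  sig = (2; —)
  • {1,8}:  v_{1} + v_{8} = v_{2} + v_{3} + v_{5} + v_{6}  ⟹  sig = (2; 1,1,1,1)
  • {0,8}:  v_{0} + v_{8} = v_{2} + v_{3} + 2·v_{7}  ⟹  sig = (2; 1,1,2)
  • {4,8}:  v_{4} + v_{8} = 2·v_{7}  ⟹  sig = (2; 2)
  • {0,5,6}:  v_{0} + v_{5} + v_{6} = v_{7}  ⟹  sig = (3; 1)
  • {2,3,4}:  v_{2} + v_{3} + v_{4} = v_{0}  ⟹  sig = (3; 1)
  • {2,3,5,6,7}:  v_{2} + v_{3} + v_{5} + v_{6} + v_{7} = v_{8}  ⟹  sig = (5; 1)

so the primitive-relation signature multiset is
[(2; —), (2; 1,1,1,1), (2; 1,1,2), (2; 2), (3; 1), (3; 1), (5; 1)]


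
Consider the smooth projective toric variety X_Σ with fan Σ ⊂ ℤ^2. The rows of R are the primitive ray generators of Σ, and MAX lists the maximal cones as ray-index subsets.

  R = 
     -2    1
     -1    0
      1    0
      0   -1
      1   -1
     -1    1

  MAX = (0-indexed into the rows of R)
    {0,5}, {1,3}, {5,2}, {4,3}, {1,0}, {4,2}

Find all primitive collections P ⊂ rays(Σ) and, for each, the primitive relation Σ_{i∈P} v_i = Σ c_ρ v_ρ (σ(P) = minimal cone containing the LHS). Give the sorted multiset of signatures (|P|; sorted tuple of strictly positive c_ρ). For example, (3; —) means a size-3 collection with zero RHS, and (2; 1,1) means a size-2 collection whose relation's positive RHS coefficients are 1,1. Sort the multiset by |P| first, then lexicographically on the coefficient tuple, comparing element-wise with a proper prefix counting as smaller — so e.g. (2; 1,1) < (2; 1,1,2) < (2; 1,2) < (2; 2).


9 collections generate NE(X_Σ); each relation:

  P = {1,2}:  v_{1} + v_{2} = 0  ⟹  sig = (2; —)
  P = {4,5}:  v_{4} + v_{5} = 0  ⟹  sig = (2; —)
  P = {0,2}:  v_{0} + v_{2} = v_{5}  ⟹  sig = (2; 1)
  P = {0,4}:  v_{0} + v_{4} = v_{1}  ⟹  sig = (2; 1)
  P = {1,4}:  v_{1} + v_{4} = v_{3}  ⟹  sig = (2; 1)
  P = {1,5}:  v_{1} + v_{5} = v_{0}  ⟹  sig = (2; 1)
  P = {2,3}:  v_{2} + v_{3} = v_{4}  ⟹  sig = (2; 1)
  P = {3,5}:  v_{3} + v_{5} = v_{1}  ⟹  sig = (2; 1)
  P = {0,3}:  v_{0} + v_{3} = 2·v_{1}  ⟹  sig = (2; 2)

Hence PRS(X_Σ) =
[(2; —), (2; —), (2; 1), (2; 1), (2; 1), (2; 1), (2; 1), (2; 1), (2; 2)]


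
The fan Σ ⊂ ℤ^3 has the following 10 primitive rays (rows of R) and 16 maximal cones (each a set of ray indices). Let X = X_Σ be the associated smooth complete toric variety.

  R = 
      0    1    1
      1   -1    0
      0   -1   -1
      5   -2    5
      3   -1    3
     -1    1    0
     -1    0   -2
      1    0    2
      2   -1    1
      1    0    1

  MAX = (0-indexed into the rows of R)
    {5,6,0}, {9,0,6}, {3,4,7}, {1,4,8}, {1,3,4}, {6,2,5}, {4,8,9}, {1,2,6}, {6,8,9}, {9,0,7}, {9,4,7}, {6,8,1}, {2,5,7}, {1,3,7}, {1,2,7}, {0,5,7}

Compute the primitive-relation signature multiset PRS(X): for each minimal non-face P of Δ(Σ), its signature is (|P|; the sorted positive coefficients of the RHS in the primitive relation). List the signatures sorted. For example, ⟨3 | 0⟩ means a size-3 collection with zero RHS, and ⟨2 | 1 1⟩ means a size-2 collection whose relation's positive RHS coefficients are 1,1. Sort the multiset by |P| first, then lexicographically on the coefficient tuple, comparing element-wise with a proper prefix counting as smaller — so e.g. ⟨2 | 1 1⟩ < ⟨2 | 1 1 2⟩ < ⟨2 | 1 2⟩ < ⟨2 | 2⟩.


22 minimal non-faces of Δ(Σ) (on 10 rays):

  P={0,2}:  v_{0} + v_{2} = 0  ⇒ sig = ⟨2 | 0⟩
  P={1,5}:  v_{1} + v_{5} = 0  ⇒ sig = ⟨2 | 0⟩
  P={6,7}:  v_{6} + v_{7} = 0  ⇒ sig = ⟨2 | 0⟩
  P={0,1}:  v_{0} + v_{1} = v_{9}  ⇒ sig = ⟨2 | 1⟩
  P={1,9}:  v_{1} + v_{9} = v_{8}  ⇒ sig = ⟨2 | 1⟩
  P={2,9}:  v_{2} + v_{9} = v_{1}  ⇒ sig = ⟨2 | 1⟩
  P={4,6}:  v_{4} + v_{6} = v_{8}  ⇒ sig = ⟨2 | 1⟩
  P={5,8}:  v_{5} + v_{8} = v_{9}  ⇒ sig = ⟨2 | 1⟩
  P={5,9}:  v_{5} + v_{9} = v_{0}  ⇒ sig = ⟨2 | 1⟩
  P={7,8}:  v_{7} + v_{8} = v_{4}  ⇒ sig = ⟨2 | 1⟩
  P={3,5}:  v_{3} + v_{5} = v_{4} + v_{7}  ⇒ sig = ⟨2 | 1 1⟩
  P={3,6}:  v_{3} + v_{6} = v_{1} + v_{4}  ⇒ sig = ⟨2 | 1 1⟩
  P={4,5}:  v_{4} + v_{5} = v_{7} + v_{9}  ⇒ sig = ⟨2 | 1 1⟩
  P={0,3}:  v_{0} + v_{3} = v_{4} + v_{7} + v_{9}  ⇒ sig = ⟨2 | 1 1 1⟩
  P={0,4}:  v_{0} + v_{4} = v_{7} + 2·v_{9}  ⇒ sig = ⟨2 | 1 2⟩
  P={2,4}:  v_{2} + v_{4} = 2·v_{1} + v_{7}  ⇒ sig = ⟨2 | 1 2⟩
  P={3,8}:  v_{3} + v_{8} = v_{1} + 2·v_{4}  ⇒ sig = ⟨2 | 1 2⟩
  P={0,8}:  v_{0} + v_{8} = 2·v_{9}  ⇒ sig = ⟨2 | 2⟩
  P={2,8}:  v_{2} + v_{8} = 2·v_{1}  ⇒ sig = ⟨2 | 2⟩
  P={3,9}:  v_{3} + v_{9} = 2·v_{4}  ⇒ sig = ⟨2 | 2⟩
  P={2,3}:  v_{2} + v_{3} = 3·v_{1} + 2·v_{7}  ⇒ sig = ⟨2 | 2 3⟩
  P={1,4,7}:  v_{1} + v_{4} + v_{7} = v_{3}  ⇒ sig = ⟨3 | 1⟩

Signatures (|P|; sorted positive RHS coefficients), sorted:
[⟨2 | 0⟩, ⟨2 | 0⟩, ⟨2 | 0⟩, ⟨2 | 1⟩, ⟨2 | 1⟩, ⟨2 | 1⟩, ⟨2 | 1⟩, ⟨2 | 1⟩, ⟨2 | 1⟩, ⟨2 | 1⟩, ⟨2 | 1 1⟩, ⟨2 | 1 1⟩, ⟨2 | 1 1⟩, ⟨2 | 1 1 1⟩, ⟨2 | 1 2⟩, ⟨2 | 1 2⟩, ⟨2 | 1 2⟩, ⟨2 | 2⟩, ⟨2 | 2⟩, ⟨2 | 2⟩, ⟨2 | 2 3⟩, ⟨3 | 1⟩]


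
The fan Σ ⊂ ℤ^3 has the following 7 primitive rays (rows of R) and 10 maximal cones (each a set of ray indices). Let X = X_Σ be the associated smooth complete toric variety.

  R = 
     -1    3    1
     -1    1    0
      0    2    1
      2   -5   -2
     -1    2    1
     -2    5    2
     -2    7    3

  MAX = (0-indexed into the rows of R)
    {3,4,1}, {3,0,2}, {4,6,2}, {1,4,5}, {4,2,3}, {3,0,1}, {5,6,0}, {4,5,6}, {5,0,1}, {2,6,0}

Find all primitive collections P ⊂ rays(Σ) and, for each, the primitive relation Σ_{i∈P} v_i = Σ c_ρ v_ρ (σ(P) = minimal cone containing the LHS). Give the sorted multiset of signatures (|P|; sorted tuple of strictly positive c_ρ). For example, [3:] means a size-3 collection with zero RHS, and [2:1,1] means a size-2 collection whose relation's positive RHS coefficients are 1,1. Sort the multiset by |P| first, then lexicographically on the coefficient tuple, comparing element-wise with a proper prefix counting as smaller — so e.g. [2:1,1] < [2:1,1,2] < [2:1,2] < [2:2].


Δ(Σ) — 7 vertices, 6 min non-faces:

  P={3,5}:  v_{3} + v_{5} = 0  ⟹  sig = [2:]
  P={0,4}:  v_{0} + v_{4} = v_{5}  ⟹  sig = [2:1]
  P={1,2}:  v_{1} + v_{2} = v_{0}  ⟹  sig = [2:1]
  P={2,5}:  v_{2} + v_{5} = v_{6}  ⟹  sig = [2:1]
  P={3,6}:  v_{3} + v_{6} = v_{2}  ⟹  sig = [2:1]
  P={1,6}:  v_{1} + v_{6} = v_{0} + v_{5}  ⟹  sig = [2:1,1]

Hence PRS(X_Σ) =
    [2:]
    [2:1]
    [2:1]
    [2:1]
    [2:1]
    [2:1,1]


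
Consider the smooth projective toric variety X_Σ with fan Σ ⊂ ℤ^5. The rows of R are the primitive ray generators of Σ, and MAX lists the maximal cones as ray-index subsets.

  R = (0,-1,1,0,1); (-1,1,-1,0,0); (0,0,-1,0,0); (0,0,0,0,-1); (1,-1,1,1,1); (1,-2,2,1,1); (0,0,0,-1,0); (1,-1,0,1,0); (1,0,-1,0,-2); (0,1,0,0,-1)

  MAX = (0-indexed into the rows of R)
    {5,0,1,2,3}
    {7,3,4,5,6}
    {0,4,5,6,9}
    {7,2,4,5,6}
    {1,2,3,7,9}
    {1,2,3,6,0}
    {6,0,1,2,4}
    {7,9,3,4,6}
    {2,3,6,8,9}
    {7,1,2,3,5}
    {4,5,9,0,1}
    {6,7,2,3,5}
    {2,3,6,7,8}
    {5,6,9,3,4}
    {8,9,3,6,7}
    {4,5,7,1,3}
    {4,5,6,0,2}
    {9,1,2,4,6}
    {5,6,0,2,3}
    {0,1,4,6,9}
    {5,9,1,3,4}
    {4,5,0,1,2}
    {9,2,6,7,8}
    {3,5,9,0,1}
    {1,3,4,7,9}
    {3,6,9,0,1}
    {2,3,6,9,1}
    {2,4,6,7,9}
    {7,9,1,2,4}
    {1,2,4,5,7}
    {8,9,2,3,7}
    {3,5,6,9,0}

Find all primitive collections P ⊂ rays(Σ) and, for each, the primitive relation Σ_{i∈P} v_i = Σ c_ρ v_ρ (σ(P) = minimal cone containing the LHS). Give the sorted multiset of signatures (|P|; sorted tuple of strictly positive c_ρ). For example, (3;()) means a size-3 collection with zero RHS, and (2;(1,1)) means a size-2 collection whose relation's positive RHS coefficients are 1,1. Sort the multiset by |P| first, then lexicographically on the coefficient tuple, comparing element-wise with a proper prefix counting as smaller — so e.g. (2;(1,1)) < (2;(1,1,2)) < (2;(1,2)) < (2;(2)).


The 14 primitive collections of Σ (r=10, n=5):

  P={0,7}:  v_{0} + v_{7} = v_{2} + v_{5}  →  sig = (2;(1,1))
  P={0,8}:  v_{0} + v_{8} = v_{3} + v_{6} + v_{7}  →  sig = (2;(1,1,1))
  P={5,8}:  v_{5} + v_{8} = 2·v_{3} + v_{4} + v_{6} + v_{7}  →  sig = (2;(1,1,1,2))
  P={1,8}:  v_{1} + v_{8} = 2·v_{2} + v_{3} + v_{9}  →  sig = (2;(1,1,2))
  P={4,8}:  v_{4} + v_{8} = v_{6} + 2·v_{7} + v_{9}  →  sig = (2;(1,1,2))
  P={0,2,9}:  v_{0} + v_{2} + v_{9} = 0  →  sig = (3;())
  P={0,3,4}:  v_{0} + v_{3} + v_{4} = v_{5}  →  sig = (3;(1))
  P={1,5,6}:  v_{1} + v_{5} + v_{6} = v_{0}  →  sig = (3;(1))
  P={1,6,7}:  v_{1} + v_{6} + v_{7} = v_{2}  →  sig = (3;(1))
  P={2,3,4}:  v_{2} + v_{3} + v_{4} = v_{7}  →  sig = (3;(1))
  P={2,5,9}:  v_{2} + v_{5} + v_{9} = v_{3} + v_{4}  →  sig = (3;(1,1))
  P={5,7,9}:  v_{5} + v_{7} + v_{9} = 2·v_{3} + 2·v_{4}  →  sig = (3;(2,2))
  P={1,3,4,6}:  v_{1} + v_{3} + v_{4} + v_{6} = 0  →  sig = (4;())
  P={2,3,6,7,9}:  v_{2} + v_{3} + v_{6} + v_{7} + v_{9} = v_{8}  →  sig = (5;(1))

Signatures (|P|; sorted positive RHS coefficients), sorted:
[(2;(1,1)), (2;(1,1,1)), (2;(1,1,1,2)), (2;(1,1,2)), (2;(1,1,2)), (3;()), (3;(1)), (3;(1)), (3;(1)), (3;(1)), (3;(1,1)), (3;(2,2)), (4;()), (5;(1))]


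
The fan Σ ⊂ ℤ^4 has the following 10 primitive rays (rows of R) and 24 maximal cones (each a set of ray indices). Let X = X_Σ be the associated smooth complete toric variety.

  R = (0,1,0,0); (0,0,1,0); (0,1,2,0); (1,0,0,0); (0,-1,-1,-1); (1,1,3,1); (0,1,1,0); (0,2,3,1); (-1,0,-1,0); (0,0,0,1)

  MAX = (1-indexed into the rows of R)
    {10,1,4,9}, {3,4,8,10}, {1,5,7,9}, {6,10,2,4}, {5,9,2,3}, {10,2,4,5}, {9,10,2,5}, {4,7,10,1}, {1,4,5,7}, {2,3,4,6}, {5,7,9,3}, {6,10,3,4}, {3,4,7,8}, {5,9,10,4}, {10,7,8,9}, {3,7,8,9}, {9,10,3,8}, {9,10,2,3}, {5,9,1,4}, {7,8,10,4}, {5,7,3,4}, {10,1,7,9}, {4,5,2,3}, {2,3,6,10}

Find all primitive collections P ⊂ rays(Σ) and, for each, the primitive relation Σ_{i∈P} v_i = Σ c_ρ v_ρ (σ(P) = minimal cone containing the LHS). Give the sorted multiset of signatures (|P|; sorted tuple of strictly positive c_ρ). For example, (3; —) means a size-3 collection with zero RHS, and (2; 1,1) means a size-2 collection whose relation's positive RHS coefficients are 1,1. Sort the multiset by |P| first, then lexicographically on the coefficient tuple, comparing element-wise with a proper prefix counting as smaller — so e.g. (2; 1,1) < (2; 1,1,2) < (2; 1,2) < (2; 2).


Minimal non-faces — 20 found among 10 rays, 24 max cones:

  P = {1,2}:  v_{1} + v_{2} = v_{7}  so sig = (2; 1)
  P = {2,7}:  v_{2} + v_{7} = v_{3}  so sig = (2; 1)
  P = {5,8}:  v_{5} + v_{8} = v_{3}  so sig = (2; 1)
  P = {1,6}:  v_{1} + v_{6} = v_{4} + v_{8}  so sig = (2; 1,1)
  P = {6,9}:  v_{6} + v_{9} = v_{3} + v_{10}  so sig = (2; 1,1)
  P = {6,7}:  v_{6} + v_{7} = 2·v_{3} + v_{4} + v_{10}  so sig = (2; 1,1,2)
  P = {2,8}:  v_{2} + v_{8} = 2·v_{3} + v_{10}  so sig = (2; 1,2)
  P = {5,6}:  v_{5} + v_{6} = 2·v_{2} + v_{4}  so sig = (2; 1,2)
  P = {6,8}:  v_{6} + v_{8} = 3·v_{3} + v_{4} + 2·v_{10}  so sig = (2; 1,2,3)
  P = {1,8}:  v_{1} + v_{8} = 3·v_{7} + v_{10}  so sig = (2; 1,3)
  P = {1,3}:  v_{1} + v_{3} = 2·v_{7}  so sig = (2; 2)
  P = {2,4,9}:  v_{2} + v_{4} + v_{9} = 0  so sig = (3; —)
  P = {5,7,10}:  v_{5} + v_{7} + v_{10} = 0  so sig = (3; —)
  P = {3,4,9}:  v_{3} + v_{4} + v_{9} = v_{7}  so sig = (3; 1)
  P = {3,5,10}:  v_{3} + v_{5} + v_{10} = v_{2}  so sig = (3; 1)
  P = {3,7,10}:  v_{3} + v_{7} + v_{10} = v_{8}  so sig = (3; 1)
  P = {4,7,9}:  v_{4} + v_{7} + v_{9} = v_{1}  so sig = (3; 1)
  P = {1,5,10}:  v_{1} + v_{5} + v_{10} = v_{4} + v_{9}  so sig = (3; 1,1)
  P = {4,8,9}:  v_{4} + v_{8} + v_{9} = 2·v_{7} + v_{10}  so sig = (3; 1,2)
  P = {2,3,4,10}:  v_{2} + v_{3} + v_{4} + v_{10} = v_{6}  so sig = (4; 1)

Hence PRS(X_Σ) =
{ (2; 1) ×3,  (2; 1,1) ×2,  (2; 1,1,2),  (2; 1,2) ×2,  (2; 1,2,3),  (2; 1,3),  (2; 2),  (3; —) ×2,  (3; 1) ×4,  (3; 1,1),  (3; 1,2),  (4; 1) }


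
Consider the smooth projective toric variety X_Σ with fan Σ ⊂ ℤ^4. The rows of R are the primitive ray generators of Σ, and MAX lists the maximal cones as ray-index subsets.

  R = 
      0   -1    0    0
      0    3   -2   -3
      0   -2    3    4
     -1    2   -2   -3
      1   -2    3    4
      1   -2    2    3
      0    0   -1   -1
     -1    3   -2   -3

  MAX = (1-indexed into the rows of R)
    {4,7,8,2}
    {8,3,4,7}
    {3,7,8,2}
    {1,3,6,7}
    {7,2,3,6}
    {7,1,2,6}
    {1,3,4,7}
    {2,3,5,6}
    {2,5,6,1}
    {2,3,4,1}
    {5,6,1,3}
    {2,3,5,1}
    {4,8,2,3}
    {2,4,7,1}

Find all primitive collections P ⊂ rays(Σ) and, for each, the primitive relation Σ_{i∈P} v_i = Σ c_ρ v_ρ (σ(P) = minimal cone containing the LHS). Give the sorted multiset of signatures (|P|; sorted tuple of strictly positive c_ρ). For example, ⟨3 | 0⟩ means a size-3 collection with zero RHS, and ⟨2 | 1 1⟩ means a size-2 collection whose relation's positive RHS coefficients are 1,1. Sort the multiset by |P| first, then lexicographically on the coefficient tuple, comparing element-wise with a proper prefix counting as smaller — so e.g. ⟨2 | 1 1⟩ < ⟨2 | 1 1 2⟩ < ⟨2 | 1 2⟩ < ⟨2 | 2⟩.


9 collections generate NE(X_Σ); each relation:

  {4,6}:  v_{4} + v_{6} = 0  →  sig = ⟨2 | 0⟩
  {1,8}:  v_{1} + v_{8} = v_{4}  →  sig = ⟨2 | 1⟩
  {5,7}:  v_{5} + v_{7} = v_{6}  →  sig = ⟨2 | 1⟩
  {5,8}:  v_{5} + v_{8} = v_{2} + v_{3}  →  sig = ⟨2 | 1 1⟩
  {4,5}:  v_{4} + v_{5} = v_{1} + v_{2} + v_{3}  →  sig = ⟨2 | 1 1 1⟩
  {6,8}:  v_{6} + v_{8} = v_{2} + v_{3} + v_{7}  →  sig = ⟨2 | 1 1 1⟩
  {1,2,3,7}:  v_{1} + v_{2} + v_{3} + v_{7} = 0  →  sig = ⟨4 | 0⟩
  {1,2,3,6}:  v_{1} + v_{2} + v_{3} + v_{6} = v_{5}  →  sig = ⟨4 | 1⟩
  {2,3,4,7}:  v_{2} + v_{3} + v_{4} + v_{7} = v_{8}  →  sig = ⟨4 | 1⟩

Hence PRS(X_Σ) =
    |P|=2: 6 collections, coeffs (), (1), (1), (1,1), (1,1,1), (1,1,1)
    |P|=4: 3 collections, coeffs (), (1), (1)


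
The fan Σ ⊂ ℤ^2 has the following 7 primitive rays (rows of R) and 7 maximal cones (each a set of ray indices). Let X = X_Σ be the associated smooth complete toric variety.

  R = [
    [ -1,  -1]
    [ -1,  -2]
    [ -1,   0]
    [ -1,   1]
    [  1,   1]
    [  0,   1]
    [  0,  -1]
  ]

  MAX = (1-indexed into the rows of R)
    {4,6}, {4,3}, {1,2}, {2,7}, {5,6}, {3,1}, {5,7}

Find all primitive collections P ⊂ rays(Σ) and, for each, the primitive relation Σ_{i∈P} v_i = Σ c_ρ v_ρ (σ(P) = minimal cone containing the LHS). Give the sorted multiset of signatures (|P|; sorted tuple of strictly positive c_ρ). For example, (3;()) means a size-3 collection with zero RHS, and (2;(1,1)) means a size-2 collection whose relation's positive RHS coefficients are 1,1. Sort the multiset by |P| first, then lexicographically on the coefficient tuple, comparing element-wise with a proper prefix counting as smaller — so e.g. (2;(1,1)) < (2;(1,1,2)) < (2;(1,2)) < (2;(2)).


Σ has 14 primitive collections:

  P = {1,5}:  v_{1} + v_{5} = 0  ⟹  sig = (2;())
  P = {6,7}:  v_{6} + v_{7} = 0  ⟹  sig = (2;())
  P = {1,6}:  v_{1} + v_{6} = v_{3}  ⟹  sig = (2;(1))
  P = {1,7}:  v_{1} + v_{7} = v_{2}  ⟹  sig = (2;(1))
  P = {2,5}:  v_{2} + v_{5} = v_{7}  ⟹  sig = (2;(1))
  P = {2,6}:  v_{2} + v_{6} = v_{1}  ⟹  sig = (2;(1))
  P = {3,5}:  v_{3} + v_{5} = v_{6}  ⟹  sig = (2;(1))
  P = {3,6}:  v_{3} + v_{6} = v_{4}  ⟹  sig = (2;(1))
  P = {3,7}:  v_{3} + v_{7} = v_{1}  ⟹  sig = (2;(1))
  P = {4,7}:  v_{4} + v_{7} = v_{3}  ⟹  sig = (2;(1))
  P = {2,4}:  v_{2} + v_{4} = v_{1} + v_{3}  ⟹  sig = (2;(1,1))
  P = {1,4}:  v_{1} + v_{4} = 2·v_{3}  ⟹  sig = (2;(2))
  P = {2,3}:  v_{2} + v_{3} = 2·v_{1}  ⟹  sig = (2;(2))
  P = {4,5}:  v_{4} + v_{5} = 2·v_{6}  ⟹  sig = (2;(2))

Sorted signature multiset PRS(X):
    |P|=2: 14 collections, coeffs (), (), (1), (1), (1), (1), (1), (1), (1), (1), (1,1), (2), (2), (2)


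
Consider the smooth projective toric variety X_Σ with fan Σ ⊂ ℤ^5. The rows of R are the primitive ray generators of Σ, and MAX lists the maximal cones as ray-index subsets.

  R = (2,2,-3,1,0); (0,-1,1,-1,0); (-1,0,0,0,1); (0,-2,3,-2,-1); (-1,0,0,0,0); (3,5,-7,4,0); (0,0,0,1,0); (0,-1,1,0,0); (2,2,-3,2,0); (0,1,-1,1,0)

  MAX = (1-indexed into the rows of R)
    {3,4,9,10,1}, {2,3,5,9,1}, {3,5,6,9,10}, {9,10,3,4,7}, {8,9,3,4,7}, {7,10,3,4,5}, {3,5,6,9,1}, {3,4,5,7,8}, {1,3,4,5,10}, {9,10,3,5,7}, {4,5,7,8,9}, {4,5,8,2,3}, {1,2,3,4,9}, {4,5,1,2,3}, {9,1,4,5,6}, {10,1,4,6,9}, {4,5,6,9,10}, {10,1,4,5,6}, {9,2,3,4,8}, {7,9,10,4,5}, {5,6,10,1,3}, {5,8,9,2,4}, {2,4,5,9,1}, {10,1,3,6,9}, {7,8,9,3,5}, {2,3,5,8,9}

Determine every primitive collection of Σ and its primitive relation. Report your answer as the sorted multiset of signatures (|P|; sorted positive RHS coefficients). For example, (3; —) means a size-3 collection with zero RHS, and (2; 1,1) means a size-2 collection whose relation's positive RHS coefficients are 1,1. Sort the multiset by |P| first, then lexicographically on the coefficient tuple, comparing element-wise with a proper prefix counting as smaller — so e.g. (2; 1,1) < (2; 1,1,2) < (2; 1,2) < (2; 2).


Σ has 11 primitive collections:

  • {2,10}:  v_{2} + v_{10} = 0  ⟹  sig = (2; —)
  • {1,7}:  v_{1} + v_{7} = v_{9}  ⟹  sig = (2; 1)
  • {2,7}:  v_{2} + v_{7} = v_{8}  ⟹  sig = (2; 1)
  • {8,10}:  v_{8} + v_{10} = v_{7}  ⟹  sig = (2; 1)
  • {1,8}:  v_{1} + v_{8} = v_{2} + v_{9}  ⟹  sig = (2; 1,1)
  • {2,6}:  v_{2} + v_{6} = v_{1} + v_{5} + v_{9}  ⟹  sig = (2; 1,1,1)
  • {6,7}:  v_{6} + v_{7} = v_{5} + 2·v_{9} + v_{10}  ⟹  sig = (2; 1,1,2)
  • {6,8}:  v_{6} + v_{8} = v_{5} + 2·v_{9}  ⟹  sig = (2; 1,2)
  • {3,4,6}:  v_{3} + v_{4} + v_{6} = v_{1} + v_{10}  ⟹  sig = (3; 1,1)
  • {3,4,5,9}:  v_{3} + v_{4} + v_{5} + v_{9} = 0  ⟹  sig = (4; —)
  • {1,5,9,10}:  v_{1} + v_{5} + v_{9} + v_{10} = v_{6}  ⟹  sig = (4; 1)

Signatures (|P|; sorted positive RHS coefficients), sorted:
{ (2; —),  (2; 1) ×3,  (2; 1,1),  (2; 1,1,1),  (2; 1,1,2),  (2; 1,2),  (3; 1,1),  (4; —),  (4; 1) }


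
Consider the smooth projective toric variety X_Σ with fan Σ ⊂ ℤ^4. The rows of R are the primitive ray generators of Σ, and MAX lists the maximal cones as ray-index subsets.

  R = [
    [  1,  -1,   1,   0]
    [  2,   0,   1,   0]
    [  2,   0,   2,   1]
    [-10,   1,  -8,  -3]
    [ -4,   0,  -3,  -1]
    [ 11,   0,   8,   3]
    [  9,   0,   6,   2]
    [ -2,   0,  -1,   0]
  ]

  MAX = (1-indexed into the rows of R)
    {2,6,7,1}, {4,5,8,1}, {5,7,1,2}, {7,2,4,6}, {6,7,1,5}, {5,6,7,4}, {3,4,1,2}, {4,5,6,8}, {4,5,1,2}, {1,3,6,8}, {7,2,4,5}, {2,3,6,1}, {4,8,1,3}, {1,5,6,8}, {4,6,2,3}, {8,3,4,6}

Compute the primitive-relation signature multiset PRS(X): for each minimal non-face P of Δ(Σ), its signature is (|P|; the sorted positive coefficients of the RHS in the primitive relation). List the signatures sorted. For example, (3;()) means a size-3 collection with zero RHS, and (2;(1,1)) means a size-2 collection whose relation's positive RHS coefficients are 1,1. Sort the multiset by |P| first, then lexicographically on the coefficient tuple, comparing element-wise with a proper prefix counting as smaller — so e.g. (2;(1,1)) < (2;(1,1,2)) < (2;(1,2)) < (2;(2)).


Primitive collections (7):

  • {2,8}:  v_{2} + v_{8} = 0  ⇒ sig = (2;())
  • {3,5}:  v_{3} + v_{5} = v_{8}  ⇒ sig = (2;(1))
  • {3,7}:  v_{3} + v_{7} = v_{6}  ⇒ sig = (2;(1))
  • {7,8}:  v_{7} + v_{8} = v_{5} + v_{6}  ⇒ sig = (2;(1,1))
  • {1,4,6}:  v_{1} + v_{4} + v_{6} = v_{2}  ⇒ sig = (3;(1))
  • {2,5,6}:  v_{2} + v_{5} + v_{6} = v_{7}  ⇒ sig = (3;(1))
  • {1,4,7}:  v_{1} + v_{4} + v_{7} = 2·v_{2} + v_{5}  ⇒ sig = (3;(1,2))

so the primitive-relation signature multiset is
[(2;()), (2;(1)), (2;(1)), (2;(1,1)), (3;(1)), (3;(1)), (3;(1,2))]


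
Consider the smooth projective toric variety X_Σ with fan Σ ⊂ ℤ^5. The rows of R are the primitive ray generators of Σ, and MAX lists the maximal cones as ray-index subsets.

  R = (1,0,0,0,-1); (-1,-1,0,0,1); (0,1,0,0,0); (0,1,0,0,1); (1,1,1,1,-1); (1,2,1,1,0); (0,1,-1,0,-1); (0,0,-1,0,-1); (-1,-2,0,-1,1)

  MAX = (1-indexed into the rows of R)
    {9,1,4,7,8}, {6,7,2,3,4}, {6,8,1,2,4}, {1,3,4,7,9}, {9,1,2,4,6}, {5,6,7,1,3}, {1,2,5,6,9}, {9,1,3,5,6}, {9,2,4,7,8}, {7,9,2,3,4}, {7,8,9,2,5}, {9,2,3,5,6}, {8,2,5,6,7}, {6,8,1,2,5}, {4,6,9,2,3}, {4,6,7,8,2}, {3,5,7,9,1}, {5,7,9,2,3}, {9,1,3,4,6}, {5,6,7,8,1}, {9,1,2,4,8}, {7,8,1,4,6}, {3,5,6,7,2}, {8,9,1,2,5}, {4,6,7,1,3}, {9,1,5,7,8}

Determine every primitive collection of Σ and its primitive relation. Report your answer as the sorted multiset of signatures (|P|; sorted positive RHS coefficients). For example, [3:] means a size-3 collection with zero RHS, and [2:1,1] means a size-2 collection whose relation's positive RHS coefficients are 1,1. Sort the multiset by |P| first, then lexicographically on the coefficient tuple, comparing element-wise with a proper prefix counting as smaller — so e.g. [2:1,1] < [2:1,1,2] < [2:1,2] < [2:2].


Minimal non-faces — 6 found among 9 rays, 26 max cones:

  • {3,8}:  v_{3} + v_{8} = v_{7}  ⟹  sig = [2:1]
  • {4,5}:  v_{4} + v_{5} = v_{6}  ⟹  sig = [2:1]
  • {1,2,3}:  v_{1} + v_{2} + v_{3} = 0  ⟹  sig = [3:]
  • {6,8,9}:  v_{6} + v_{8} + v_{9} = 0  ⟹  sig = [3:]
  • {1,2,7}:  v_{1} + v_{2} + v_{7} = v_{8}  ⟹  sig = [3:1]
  • {6,7,9}:  v_{6} + v_{7} + v_{9} = v_{3}  ⟹  sig = [3:1]

Signatures (|P|; sorted positive RHS coefficients), sorted:
{ [2:1] ×2,  [3:] ×2,  [3:1] ×2 }


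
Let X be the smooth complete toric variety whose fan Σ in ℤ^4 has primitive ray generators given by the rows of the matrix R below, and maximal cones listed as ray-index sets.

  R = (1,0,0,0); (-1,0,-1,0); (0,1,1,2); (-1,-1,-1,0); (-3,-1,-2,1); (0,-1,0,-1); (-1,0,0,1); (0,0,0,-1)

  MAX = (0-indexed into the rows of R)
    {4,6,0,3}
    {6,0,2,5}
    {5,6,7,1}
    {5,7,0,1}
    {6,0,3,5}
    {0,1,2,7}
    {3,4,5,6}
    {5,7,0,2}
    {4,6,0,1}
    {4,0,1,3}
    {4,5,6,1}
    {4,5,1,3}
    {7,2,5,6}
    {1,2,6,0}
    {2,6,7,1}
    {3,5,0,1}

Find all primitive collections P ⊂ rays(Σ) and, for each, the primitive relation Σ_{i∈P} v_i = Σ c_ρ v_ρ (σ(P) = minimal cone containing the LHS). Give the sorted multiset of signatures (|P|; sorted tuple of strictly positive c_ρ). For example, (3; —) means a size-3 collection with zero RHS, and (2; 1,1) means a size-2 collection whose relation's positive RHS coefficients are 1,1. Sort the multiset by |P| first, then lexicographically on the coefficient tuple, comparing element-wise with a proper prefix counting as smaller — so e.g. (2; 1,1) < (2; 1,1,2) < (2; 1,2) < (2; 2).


Primitive collections (9):

  • {3,7}:  v_{3} + v_{7} = v_{1} + v_{5} ; sig = (2; 1,1)
  • {4,7}:  v_{4} + v_{7} = 2·v_{1} + v_{5} + v_{6} ; sig = (2; 1,1,2)
  • {2,4}:  v_{2} + v_{4} = v_{0} + v_{1} + 3·v_{6} ; sig = (2; 1,1,3)
  • {2,3}:  v_{2} + v_{3} = v_{0} + 2·v_{6} ; sig = (2; 1,2)
  • {0,6,7}:  v_{0} + v_{6} + v_{7} = 0 ; sig = (3; —)
  • {1,2,5}:  v_{1} + v_{2} + v_{5} = v_{6} ; sig = (3; 1)
  • {1,3,6}:  v_{1} + v_{3} + v_{6} = v_{4} ; sig = (3; 1)
  • {0,4,5}:  v_{0} + v_{4} + v_{5} = 2·v_{3} ; sig = (3; 2)
  • {0,1,5,6}:  v_{0} + v_{1} + v_{5} + v_{6} = v_{3} ; sig = (4; 1)

Sorted signature multiset PRS(X):
{ (2; 1,1),  (2; 1,1,2),  (2; 1,1,3),  (2; 1,2),  (3; —),  (3; 1) ×2,  (3; 2),  (4; 1) }


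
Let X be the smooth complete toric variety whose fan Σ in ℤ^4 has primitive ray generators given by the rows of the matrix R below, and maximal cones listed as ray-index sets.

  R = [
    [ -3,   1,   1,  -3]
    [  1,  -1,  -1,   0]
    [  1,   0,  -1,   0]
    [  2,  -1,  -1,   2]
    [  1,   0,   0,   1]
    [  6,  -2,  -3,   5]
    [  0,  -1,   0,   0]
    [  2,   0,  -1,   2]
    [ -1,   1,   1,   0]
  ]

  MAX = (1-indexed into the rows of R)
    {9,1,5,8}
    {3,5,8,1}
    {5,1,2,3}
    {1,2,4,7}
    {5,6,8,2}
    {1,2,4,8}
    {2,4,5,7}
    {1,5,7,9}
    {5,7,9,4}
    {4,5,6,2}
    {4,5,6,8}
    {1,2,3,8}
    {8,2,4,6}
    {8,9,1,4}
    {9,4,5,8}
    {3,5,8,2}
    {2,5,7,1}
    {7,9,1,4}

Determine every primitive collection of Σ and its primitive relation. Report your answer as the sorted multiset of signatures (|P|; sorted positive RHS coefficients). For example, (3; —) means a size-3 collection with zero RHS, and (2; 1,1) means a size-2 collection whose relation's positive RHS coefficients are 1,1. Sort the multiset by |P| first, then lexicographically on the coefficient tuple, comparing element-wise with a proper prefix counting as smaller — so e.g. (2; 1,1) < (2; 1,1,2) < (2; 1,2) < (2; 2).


|primitive collections| = 12. Relations:

  {2,9}:  v_{2} + v_{9} = 0 — sig = (2; —)
  {3,7}:  v_{3} + v_{7} = v_{2} — sig = (2; 1)
  {7,8}:  v_{7} + v_{8} = v_{4} — sig = (2; 1)
  {1,6}:  v_{1} + v_{6} = v_{2} + v_{8} — sig = (2; 1,1)
  {3,4}:  v_{3} + v_{4} = v_{2} + v_{8} — sig = (2; 1,1)
  {3,9}:  v_{3} + v_{9} = v_{1} + v_{5} + v_{8} — sig = (2; 1,1,1)
  {6,9}:  v_{6} + v_{9} = v_{4} + v_{5} + v_{8} — sig = (2; 1,1,1)
  {6,7}:  v_{6} + v_{7} = v_{2} + 2·v_{4} + v_{5} — sig = (2; 1,1,2)
  {3,6}:  v_{3} + v_{6} = 2·v_{2} + v_{5} + 2·v_{8} — sig = (2; 1,2,2)
  {1,4,5}:  v_{1} + v_{4} + v_{5} = 0 — sig = (3; —)
  {1,2,5,8}:  v_{1} + v_{2} + v_{5} + v_{8} = v_{3} — sig = (4; 1)
  {2,4,5,8}:  v_{2} + v_{4} + v_{5} + v_{8} = v_{6} — sig = (4; 1)

Signatures (|P|; sorted positive RHS coefficients), sorted:
{ (2; —),  (2; 1) ×2,  (2; 1,1) ×2,  (2; 1,1,1) ×2,  (2; 1,1,2),  (2; 1,2,2),  (3; —),  (4; 1) ×2 }


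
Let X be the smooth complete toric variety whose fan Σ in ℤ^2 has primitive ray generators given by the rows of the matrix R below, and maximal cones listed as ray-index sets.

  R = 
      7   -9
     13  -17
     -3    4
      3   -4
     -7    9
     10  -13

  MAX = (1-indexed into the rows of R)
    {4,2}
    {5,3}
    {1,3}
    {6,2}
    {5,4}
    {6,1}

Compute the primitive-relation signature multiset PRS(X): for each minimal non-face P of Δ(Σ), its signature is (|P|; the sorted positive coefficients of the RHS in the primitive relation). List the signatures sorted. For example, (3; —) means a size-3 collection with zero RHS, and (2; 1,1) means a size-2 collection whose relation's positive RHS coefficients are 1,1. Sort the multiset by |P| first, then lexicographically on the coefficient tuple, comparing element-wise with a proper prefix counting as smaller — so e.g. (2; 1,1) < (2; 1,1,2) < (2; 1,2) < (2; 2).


Primitive collections (9):

  {1,5}:  v_{1} + v_{5} = 0  ⟹  sig = (2; —)
  {3,4}:  v_{3} + v_{4} = 0  ⟹  sig = (2; —)
  {1,4}:  v_{1} + v_{4} = v_{6}  ⟹  sig = (2; 1)
  {2,3}:  v_{2} + v_{3} = v_{6}  ⟹  sig = (2; 1)
  {3,6}:  v_{3} + v_{6} = v_{1}  ⟹  sig = (2; 1)
  {4,6}:  v_{4} + v_{6} = v_{2}  ⟹  sig = (2; 1)
  {5,6}:  v_{5} + v_{6} = v_{4}  ⟹  sig = (2; 1)
  {1,2}:  v_{1} + v_{2} = 2·v_{6}  ⟹  sig = (2; 2)
  {2,5}:  v_{2} + v_{5} = 2·v_{4}  ⟹  sig = (2; 2)

so the primitive-relation signature multiset is
    (2; —)
    (2; —)
    (2; 1)
    (2; 1)
    (2; 1)
    (2; 1)
    (2; 1)
    (2; 2)
    (2; 2)


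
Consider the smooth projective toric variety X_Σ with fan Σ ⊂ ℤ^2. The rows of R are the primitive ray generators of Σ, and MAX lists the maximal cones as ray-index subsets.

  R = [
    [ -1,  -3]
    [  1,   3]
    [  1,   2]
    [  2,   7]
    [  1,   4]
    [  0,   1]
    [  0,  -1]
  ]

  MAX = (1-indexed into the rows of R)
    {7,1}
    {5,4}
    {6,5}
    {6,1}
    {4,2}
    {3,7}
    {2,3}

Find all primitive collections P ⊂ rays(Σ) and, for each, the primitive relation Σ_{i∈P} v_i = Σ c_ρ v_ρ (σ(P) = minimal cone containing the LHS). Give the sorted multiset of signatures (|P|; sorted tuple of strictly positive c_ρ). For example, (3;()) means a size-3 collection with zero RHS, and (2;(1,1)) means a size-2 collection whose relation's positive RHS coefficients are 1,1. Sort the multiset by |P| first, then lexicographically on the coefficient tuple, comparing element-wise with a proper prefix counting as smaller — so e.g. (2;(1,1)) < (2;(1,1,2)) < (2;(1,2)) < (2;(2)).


Σ has 14 primitive collections:

  • {1,2}:  v_{1} + v_{2} = 0  so sig = (2;())
  • {6,7}:  v_{6} + v_{7} = 0  so sig = (2;())
  • {1,3}:  v_{1} + v_{3} = v_{7}  so sig = (2;(1))
  • {1,4}:  v_{1} + v_{4} = v_{5}  so sig = (2;(1))
  • {1,5}:  v_{1} + v_{5} = v_{6}  so sig = (2;(1))
  • {2,5}:  v_{2} + v_{5} = v_{4}  so sig = (2;(1))
  • {2,6}:  v_{2} + v_{6} = v_{5}  so sig = (2;(1))
  • {2,7}:  v_{2} + v_{7} = v_{3}  so sig = (2;(1))
  • {3,6}:  v_{3} + v_{6} = v_{2}  so sig = (2;(1))
  • {5,7}:  v_{5} + v_{7} = v_{2}  so sig = (2;(1))
  • {3,5}:  v_{3} + v_{5} = 2·v_{2}  so sig = (2;(2))
  • {4,6}:  v_{4} + v_{6} = 2·v_{5}  so sig = (2;(2))
  • {4,7}:  v_{4} + v_{7} = 2·v_{2}  so sig = (2;(2))
  • {3,4}:  v_{3} + v_{4} = 3·v_{2}  so sig = (2;(3))

Hence PRS(X_Σ) =
{ (2;()) ×2,  (2;(1)) ×8,  (2;(2)) ×3,  (2;(3)) }
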